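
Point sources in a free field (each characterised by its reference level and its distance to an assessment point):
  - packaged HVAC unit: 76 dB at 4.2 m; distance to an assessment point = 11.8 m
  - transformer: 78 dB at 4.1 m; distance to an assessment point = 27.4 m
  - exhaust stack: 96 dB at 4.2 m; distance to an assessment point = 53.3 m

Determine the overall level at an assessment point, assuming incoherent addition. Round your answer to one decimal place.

Apply inverse-square spreading to bring every level to the receiver, then sum 10^(L/10).
packaged HVAC unit: 76 − 20·log₁₀(11.8/4.2) = 76 − 8.97 = 67.03 dB.
transformer: 78 − 20·log₁₀(27.4/4.1) = 78 − 16.50 = 61.50 dB.
exhaust stack: 96 − 20·log₁₀(53.3/4.2) = 96 − 22.07 = 73.93 dB.
Σ 10^(L/10) = 3.118e+07 → L_total = 10·log₁₀(3.118e+07) = 74.94 dB.

74.9 dB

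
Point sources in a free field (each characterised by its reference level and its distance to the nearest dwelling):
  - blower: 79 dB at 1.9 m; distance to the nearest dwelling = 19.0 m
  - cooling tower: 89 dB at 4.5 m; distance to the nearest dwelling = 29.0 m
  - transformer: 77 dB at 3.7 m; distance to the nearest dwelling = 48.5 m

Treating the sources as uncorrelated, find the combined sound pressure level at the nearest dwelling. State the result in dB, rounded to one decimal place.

73.1 dB

Apply inverse-square spreading to bring every level to the receiver, then sum 10^(L/10).
blower: 79 − 20·log₁₀(19.0/1.9) = 79 − 20.00 = 59.00 dB.
cooling tower: 89 − 20·log₁₀(29.0/4.5) = 89 − 16.18 = 72.82 dB.
transformer: 77 − 20·log₁₀(48.5/3.7) = 77 − 22.35 = 54.65 dB.
Σ 10^(L/10) = 2.021e+07 → L_total = 10·log₁₀(2.021e+07) = 73.06 dB.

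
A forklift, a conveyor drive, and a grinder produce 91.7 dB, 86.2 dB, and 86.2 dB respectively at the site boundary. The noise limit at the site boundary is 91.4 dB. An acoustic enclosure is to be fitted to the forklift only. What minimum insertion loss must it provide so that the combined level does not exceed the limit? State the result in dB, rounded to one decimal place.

4.3 dB

Everything except the forklift sums to 10^(86.2/10) + 10^(86.2/10) = 8.337e+08 in linear terms, 89.21 dB.
The limit corresponds to 10^(91.4/10) = 1.380e+09; subtracting the fixed part leaves 5.466e+08 for the forklift, i.e. 87.38 dB.
So the forklift must be reduced from 91.7 to 87.38 dB: IL = 4.32 dB.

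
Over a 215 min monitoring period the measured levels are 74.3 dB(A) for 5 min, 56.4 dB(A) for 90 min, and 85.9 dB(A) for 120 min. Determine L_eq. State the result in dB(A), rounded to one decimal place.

Weight each interval's intensity by its duration and average over T = 215 min:
Σ tᵢ·10^(Lᵢ/10) = 5·10^(74.3/10) + 90·10^(56.4/10) + 120·10^(85.9/10) = 4.686e+10.
L_eq = 10·log₁₀(4.686e+10/215) = 83.38 dB(A).

83.4 dB(A)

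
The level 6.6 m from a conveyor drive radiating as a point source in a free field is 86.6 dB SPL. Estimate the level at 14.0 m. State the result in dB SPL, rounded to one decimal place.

Point-source attenuation: ΔL = 20·log₁₀(r₂/r₁) = 20·log₁₀(14.0/6.6) = 6.532 dB.
L₂ = 86.6 − 20·log₁₀(14.0/6.6) = 86.6 − 6.532 = 80.07 dB SPL.

80.1 dB SPL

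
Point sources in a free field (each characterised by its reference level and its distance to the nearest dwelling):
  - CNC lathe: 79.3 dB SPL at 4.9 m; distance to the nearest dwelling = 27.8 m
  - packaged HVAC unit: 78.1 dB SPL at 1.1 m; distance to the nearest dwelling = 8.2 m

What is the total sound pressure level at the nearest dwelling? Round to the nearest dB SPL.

First find each source's level at the receiver (point-source: −20·log₁₀(r/r_ref)), then combine on an intensity basis.
CNC lathe: 79.3 − 20·log₁₀(27.8/4.9) = 79.3 − 15.08 = 64.22 dB SPL.
packaged HVAC unit: 78.1 − 20·log₁₀(8.2/1.1) = 78.1 − 17.45 = 60.65 dB SPL.
Σ 10^(L/10) = 3.806e+06 → L_total = 10·log₁₀(3.806e+06) = 65.80 dB SPL.

66 dB SPL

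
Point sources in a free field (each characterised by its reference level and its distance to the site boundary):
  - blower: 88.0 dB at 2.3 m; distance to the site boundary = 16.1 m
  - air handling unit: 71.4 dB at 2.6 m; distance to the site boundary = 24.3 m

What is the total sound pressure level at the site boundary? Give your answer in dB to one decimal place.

First find each source's level at the receiver (point-source: −20·log₁₀(r/r_ref)), then combine on an intensity basis.
blower: 88.0 − 20·log₁₀(16.1/2.3) = 88.0 − 16.90 = 71.10 dB.
air handling unit: 71.4 − 20·log₁₀(24.3/2.6) = 71.4 − 19.41 = 51.99 dB.
Σ 10^(L/10) = 1.303e+07 → L_total = 10·log₁₀(1.303e+07) = 71.15 dB.

71.2 dB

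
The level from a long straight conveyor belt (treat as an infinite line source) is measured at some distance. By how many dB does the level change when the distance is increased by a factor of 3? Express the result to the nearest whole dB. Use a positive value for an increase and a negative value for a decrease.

-5 dB

With cylindrical spreading the level changes by −10·log₁₀(r₂/r₁).
ΔL = −10·log₁₀(3) = -4.77 dB.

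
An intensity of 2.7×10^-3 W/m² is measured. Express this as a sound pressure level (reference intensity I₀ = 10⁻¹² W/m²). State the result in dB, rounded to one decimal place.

94.3 dB

L = 10·log₁₀(I/I₀) = 10·log₁₀(2.7×10^-3/10⁻¹²) = 10·log₁₀(2.7×10^9).
L = 10·(0.4314 + 9) = 94.31 dB.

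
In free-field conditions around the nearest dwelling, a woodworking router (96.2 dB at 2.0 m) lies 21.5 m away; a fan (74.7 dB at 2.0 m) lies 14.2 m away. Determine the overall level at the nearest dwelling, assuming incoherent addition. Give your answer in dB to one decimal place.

Propagate each source to the receiver with L = L_ref − 20·log₁₀(r/r_ref), then add intensities.
woodworking router: 96.2 − 20·log₁₀(21.5/2.0) = 96.2 − 20.63 = 75.57 dB.
fan: 74.7 − 20·log₁₀(14.2/2.0) = 74.7 − 17.03 = 57.67 dB.
Σ 10^(L/10) = 3.666e+07 → L_total = 10·log₁₀(3.666e+07) = 75.64 dB.

75.6 dB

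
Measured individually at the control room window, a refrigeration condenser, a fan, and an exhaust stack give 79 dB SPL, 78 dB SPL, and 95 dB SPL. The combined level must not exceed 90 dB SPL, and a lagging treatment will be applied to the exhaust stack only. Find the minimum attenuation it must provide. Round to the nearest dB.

The untreated sources together contribute 10^(79/10) + 10^(78/10) = 1.425e+08, i.e. 81.54 dB SPL.
The limit corresponds to 10^(90/10) = 1.000e+09; subtracting the fixed part leaves 8.575e+08 for the exhaust stack, i.e. 89.33 dB SPL.
So the exhaust stack must be reduced from 95 to 89.33 dB SPL: IL = 5.67 dB.

6 dB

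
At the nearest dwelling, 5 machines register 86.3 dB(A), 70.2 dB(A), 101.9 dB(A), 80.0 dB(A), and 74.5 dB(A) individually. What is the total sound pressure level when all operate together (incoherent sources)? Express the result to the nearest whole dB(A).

Incoherent sources combine by intensity addition: L_total = 10·log₁₀(Σ 10^(L_i/10)).
Σ 10^(L/10) = 10^(86.3/10) + 10^(70.2/10) + 10^(101.9/10) + 10^(80.0/10) + 10^(74.5/10) = 1.605e+10.
L_total = 10·log₁₀(1.605e+10) = 102.06 dB(A).

102 dB(A)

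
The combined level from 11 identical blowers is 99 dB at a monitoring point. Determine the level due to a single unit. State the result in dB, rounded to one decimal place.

For N identical incoherent sources L_total = L₁ + 10·log₁₀ N, so L₁ = 99 − 10·log₁₀(11) = 99 − 10.414.

88.6 dB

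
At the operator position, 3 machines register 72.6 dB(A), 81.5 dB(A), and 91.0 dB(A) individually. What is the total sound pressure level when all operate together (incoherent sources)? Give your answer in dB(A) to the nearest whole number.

92 dB(A)

For uncorrelated sources the intensities add, so convert each level to linear form, sum, and take 10·log₁₀ of the total.
Σ 10^(L/10) = 10^(72.6/10) + 10^(81.5/10) + 10^(91.0/10) = 1.418e+09.
L_total = 10·log₁₀(1.418e+09) = 91.52 dB(A).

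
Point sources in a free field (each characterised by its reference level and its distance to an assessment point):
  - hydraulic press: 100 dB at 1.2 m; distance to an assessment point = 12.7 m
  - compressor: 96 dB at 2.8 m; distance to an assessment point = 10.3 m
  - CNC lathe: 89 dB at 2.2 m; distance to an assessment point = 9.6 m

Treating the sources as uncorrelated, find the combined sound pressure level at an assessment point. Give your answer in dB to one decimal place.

Propagate each source to the receiver with L = L_ref − 20·log₁₀(r/r_ref), then add intensities.
hydraulic press: 100 − 20·log₁₀(12.7/1.2) = 100 − 20.49 = 79.51 dB.
compressor: 96 − 20·log₁₀(10.3/2.8) = 96 − 11.31 = 84.69 dB.
CNC lathe: 89 − 20·log₁₀(9.6/2.2) = 89 − 12.80 = 76.20 dB.
Σ 10^(L/10) = 4.252e+08 → L_total = 10·log₁₀(4.252e+08) = 86.29 dB.

86.3 dB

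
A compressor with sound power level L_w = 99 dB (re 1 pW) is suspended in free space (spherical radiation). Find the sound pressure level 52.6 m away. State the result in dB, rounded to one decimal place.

Free-field spherical radiation: L_p = L_w − 10·log₁₀(4π·r²), r = 52.6 m.
4π·r² = 3.477e+04 m², 10·log₁₀ of that is 45.412 dB.
L_p = 99 − 45.412 = 53.59 dB.

53.6 dB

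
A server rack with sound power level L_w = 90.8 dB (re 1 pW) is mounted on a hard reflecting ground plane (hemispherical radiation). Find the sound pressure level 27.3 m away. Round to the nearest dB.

54 dB

The power spreads over a hemisphere of area 2π·r², so L_p = L_w − 10·log₁₀(2π·r²).
2π·r² = 4683 m², 10·log₁₀ of that is 36.705 dB.
L_p = 90.8 − 36.705 = 54.09 dB.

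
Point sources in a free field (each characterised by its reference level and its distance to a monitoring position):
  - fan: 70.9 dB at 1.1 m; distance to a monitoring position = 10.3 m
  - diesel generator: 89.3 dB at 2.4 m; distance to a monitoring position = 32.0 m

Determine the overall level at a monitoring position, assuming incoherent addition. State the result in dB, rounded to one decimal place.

66.9 dB

Apply inverse-square spreading to bring every level to the receiver, then sum 10^(L/10).
fan: 70.9 − 20·log₁₀(10.3/1.1) = 70.9 − 19.43 = 51.47 dB.
diesel generator: 89.3 − 20·log₁₀(32.0/2.4) = 89.3 − 22.50 = 66.80 dB.
Σ 10^(L/10) = 4.928e+06 → L_total = 10·log₁₀(4.928e+06) = 66.93 dB.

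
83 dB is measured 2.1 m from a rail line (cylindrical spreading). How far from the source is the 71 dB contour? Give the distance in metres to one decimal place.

For a line source L₁ − L₂ = 10·log₁₀(r₂/r₁), so r₂ = r₁·10^((L₁−L₂)/10).
r₂ = 2.1·10^((83−71)/10) = 2.1·10^(12.0/10) = 33.28 m.

33.3 m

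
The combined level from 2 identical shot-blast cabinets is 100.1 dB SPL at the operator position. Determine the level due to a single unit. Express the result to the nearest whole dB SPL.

97 dB SPL

Dividing the total intensity by 2 lowers the level by 10·log₁₀ 2 = 3.010 dB: L₁ = 100.1 − 3.010.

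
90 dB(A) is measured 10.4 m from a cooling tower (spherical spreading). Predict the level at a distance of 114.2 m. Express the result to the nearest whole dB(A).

69 dB(A)

Point-source attenuation: ΔL = 20·log₁₀(r₂/r₁) = 20·log₁₀(114.2/10.4) = 20.813 dB.
L₂ = 90 − 20·log₁₀(114.2/10.4) = 90 − 20.813 = 69.19 dB(A).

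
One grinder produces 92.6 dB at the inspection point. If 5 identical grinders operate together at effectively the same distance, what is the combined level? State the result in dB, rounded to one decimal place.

L_total = L₁ + 10·log₁₀ N for N identical incoherent sources.
L_total = 92.6 + 10·log₁₀(5) = 92.6 + 6.990 = 99.59 dB.

99.6 dB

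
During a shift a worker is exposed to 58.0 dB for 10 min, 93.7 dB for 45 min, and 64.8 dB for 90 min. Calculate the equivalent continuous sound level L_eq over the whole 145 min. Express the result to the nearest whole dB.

89 dB

The energy average is taken in the linear domain: L_eq = 10·log₁₀[(Σ tᵢ·10^(Lᵢ/10))/T], T = 145 min.
Σ tᵢ·10^(Lᵢ/10) = 10·10^(58.0/10) + 45·10^(93.7/10) + 90·10^(64.8/10) = 1.058e+11.
L_eq = 10·log₁₀(1.058e+11/145) = 88.63 dB.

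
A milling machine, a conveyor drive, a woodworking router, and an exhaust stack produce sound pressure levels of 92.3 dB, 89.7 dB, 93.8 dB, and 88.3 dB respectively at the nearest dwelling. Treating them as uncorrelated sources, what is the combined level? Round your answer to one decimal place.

Incoherent sources combine by intensity addition: L_total = 10·log₁₀(Σ 10^(L_i/10)).
Σ 10^(L/10) = 10^(92.3/10) + 10^(89.7/10) + 10^(93.8/10) + 10^(88.3/10) = 5.706e+09.
L_total = 10·log₁₀(5.706e+09) = 97.56 dB.

97.6 dB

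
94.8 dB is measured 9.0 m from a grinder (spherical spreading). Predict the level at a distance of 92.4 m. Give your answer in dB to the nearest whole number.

75 dB

Point-source attenuation: ΔL = 20·log₁₀(r₂/r₁) = 20·log₁₀(92.4/9.0) = 20.229 dB.
L₂ = 94.8 − 20·log₁₀(92.4/9.0) = 94.8 − 20.229 = 74.57 dB.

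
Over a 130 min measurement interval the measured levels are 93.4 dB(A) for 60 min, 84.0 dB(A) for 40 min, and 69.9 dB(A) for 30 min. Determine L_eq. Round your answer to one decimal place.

90.4 dB(A)

Weight each interval's intensity by its duration and average over T = 130 min:
Σ tᵢ·10^(Lᵢ/10) = 60·10^(93.4/10) + 40·10^(84.0/10) + 30·10^(69.9/10) = 1.416e+11.
L_eq = 10·log₁₀(1.416e+11/130) = 90.37 dB(A).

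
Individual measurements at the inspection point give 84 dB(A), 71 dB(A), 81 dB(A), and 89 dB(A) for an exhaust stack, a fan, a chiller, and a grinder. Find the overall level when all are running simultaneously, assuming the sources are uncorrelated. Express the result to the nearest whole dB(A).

91 dB(A)

For uncorrelated sources the intensities add, so convert each level to linear form, sum, and take 10·log₁₀ of the total.
Σ 10^(L/10) = 10^(84/10) + 10^(71/10) + 10^(81/10) + 10^(89/10) = 1.184e+09.
L_total = 10·log₁₀(1.184e+09) = 90.73 dB(A).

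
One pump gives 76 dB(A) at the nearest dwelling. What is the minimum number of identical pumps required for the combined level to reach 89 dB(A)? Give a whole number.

N identical sources give L₁ + 10·log₁₀ N, so require 10·log₁₀ N ≥ 89 − 76 = 13.0 dB.
N ≥ 10^(13.0/10) = 19.953, so N = 20.

20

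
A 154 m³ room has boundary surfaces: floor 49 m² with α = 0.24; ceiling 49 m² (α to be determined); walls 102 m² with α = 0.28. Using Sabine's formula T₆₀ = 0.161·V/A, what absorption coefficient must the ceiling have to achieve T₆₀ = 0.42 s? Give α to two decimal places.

Required total absorption A = 0.161·154/0.42 = 59.03 m².
Absorption from the other surfaces = 49·0.24 + 102·0.28 = 40.32 m², so the ceiling must supply 18.71 m² over 49 m².
α = 18.71/49 = 0.382.

0.38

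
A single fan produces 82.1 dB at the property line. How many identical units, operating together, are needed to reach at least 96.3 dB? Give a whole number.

N identical sources give L₁ + 10·log₁₀ N, so require 10·log₁₀ N ≥ 96.3 − 82.1 = 14.2 dB.
N ≥ 10^(14.2/10) = 26.303, so N = 27.

27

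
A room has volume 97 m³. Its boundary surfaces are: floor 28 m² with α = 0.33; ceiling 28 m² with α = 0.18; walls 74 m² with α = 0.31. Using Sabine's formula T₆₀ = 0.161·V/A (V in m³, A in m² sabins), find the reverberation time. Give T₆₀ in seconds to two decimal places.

0.42 s

A = Σ Sᵢαᵢ = 28·0.33 + 28·0.18 + 74·0.31 = 37.22 m².
T₆₀ = 0.161·V/A = 0.161·97/37.22 = 0.420 s.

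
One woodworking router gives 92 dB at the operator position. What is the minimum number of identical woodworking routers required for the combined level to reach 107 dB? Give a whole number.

Need L₁ + 10·log₁₀ N ≥ 107, i.e. log₁₀ N ≥ 1.50.
N ≥ 10^(15.0/10) = 31.623, so N = 32.

32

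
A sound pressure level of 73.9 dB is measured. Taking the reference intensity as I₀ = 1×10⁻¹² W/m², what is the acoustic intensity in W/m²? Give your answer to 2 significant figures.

2.5e-05 W/m²

L = 10·log₁₀(I/I₀) ⇒ I = I₀·10^(L/10) = 10⁻¹² × 10^7.39.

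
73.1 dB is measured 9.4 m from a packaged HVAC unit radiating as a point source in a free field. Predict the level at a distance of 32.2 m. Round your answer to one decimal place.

62.4 dB

For a point source, L₂ = L₁ − 20·log₁₀(r₂/r₁).
L₂ = 73.1 − 20·log₁₀(32.2/9.4) = 73.1 − 10.695 = 62.41 dB.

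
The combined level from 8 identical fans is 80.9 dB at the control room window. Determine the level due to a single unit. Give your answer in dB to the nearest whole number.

72 dB

For N identical incoherent sources L_total = L₁ + 10·log₁₀ N, so L₁ = 80.9 − 10·log₁₀(8) = 80.9 − 9.031.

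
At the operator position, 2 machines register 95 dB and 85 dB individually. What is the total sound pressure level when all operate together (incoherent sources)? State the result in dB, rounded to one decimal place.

For uncorrelated sources the intensities add, so convert each level to linear form, sum, and take 10·log₁₀ of the total.
Σ 10^(L/10) = 10^(95/10) + 10^(85/10) = 3.479e+09.
L_total = 10·log₁₀(3.479e+09) = 95.41 dB.

95.4 dB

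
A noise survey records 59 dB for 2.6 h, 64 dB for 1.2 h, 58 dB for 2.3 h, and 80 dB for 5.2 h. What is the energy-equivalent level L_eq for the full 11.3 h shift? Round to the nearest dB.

77 dB

The energy average is taken in the linear domain: L_eq = 10·log₁₀[(Σ tᵢ·10^(Lᵢ/10))/T], T = 11.3 h.
Σ tᵢ·10^(Lᵢ/10) = 2.6·10^(59/10) + 1.2·10^(64/10) + 2.3·10^(58/10) + 5.2·10^(80/10) = 5.265e+08.
L_eq = 10·log₁₀(5.265e+08/11.3) = 76.68 dB.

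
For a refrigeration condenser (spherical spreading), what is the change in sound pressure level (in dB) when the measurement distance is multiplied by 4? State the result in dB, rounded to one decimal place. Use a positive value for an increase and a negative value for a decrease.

-12.0 dB

With spherical spreading the level changes by −20·log₁₀(r₂/r₁).
ΔL = −20·log₁₀(4) = -12.04 dB.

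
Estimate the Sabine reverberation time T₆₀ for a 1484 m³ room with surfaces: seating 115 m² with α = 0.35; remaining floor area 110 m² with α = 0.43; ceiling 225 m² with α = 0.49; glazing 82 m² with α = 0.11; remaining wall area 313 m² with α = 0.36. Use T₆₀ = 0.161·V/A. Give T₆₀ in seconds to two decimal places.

0.75 s

Total absorption A = 115·0.35 + 110·0.43 + 225·0.49 + 82·0.11 + 313·0.36 = 319.50 m² sabins.
T₆₀ = 0.161·V/A = 0.161·1484/319.50 = 0.748 s.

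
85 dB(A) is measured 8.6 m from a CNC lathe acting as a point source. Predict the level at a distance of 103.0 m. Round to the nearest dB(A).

Spherical spreading from a point source gives a 20·log₁₀(r₂/r₁) drop.
L₂ = 85 − 20·log₁₀(103.0/8.6) = 85 − 21.567 = 63.43 dB(A).

63 dB(A)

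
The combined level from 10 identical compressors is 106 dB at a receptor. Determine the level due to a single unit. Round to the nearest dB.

10 equal contributions raise the level by 10·log₁₀ 10 = 10.000 dB, so each unit alone gives 106 − 10.000.

96 dB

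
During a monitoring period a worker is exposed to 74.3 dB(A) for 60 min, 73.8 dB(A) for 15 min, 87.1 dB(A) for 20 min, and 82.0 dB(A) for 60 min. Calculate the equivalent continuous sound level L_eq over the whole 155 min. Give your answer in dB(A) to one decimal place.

81.5 dB(A)

L_eq = 10·log₁₀[(1/T)·Σ tᵢ·10^(Lᵢ/10)] with T = 155 min.
Σ tᵢ·10^(Lᵢ/10) = 60·10^(74.3/10) + 15·10^(73.8/10) + 20·10^(87.1/10) + 60·10^(82.0/10) = 2.174e+10.
L_eq = 10·log₁₀(2.174e+10/155) = 81.47 dB(A).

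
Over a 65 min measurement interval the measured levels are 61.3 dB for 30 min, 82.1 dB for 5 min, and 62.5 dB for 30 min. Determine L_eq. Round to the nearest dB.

71 dB

The energy average is taken in the linear domain: L_eq = 10·log₁₀[(Σ tᵢ·10^(Lᵢ/10))/T], T = 65 min.
Σ tᵢ·10^(Lᵢ/10) = 30·10^(61.3/10) + 5·10^(82.1/10) + 30·10^(62.5/10) = 9.047e+08.
L_eq = 10·log₁₀(9.047e+08/65) = 71.44 dB.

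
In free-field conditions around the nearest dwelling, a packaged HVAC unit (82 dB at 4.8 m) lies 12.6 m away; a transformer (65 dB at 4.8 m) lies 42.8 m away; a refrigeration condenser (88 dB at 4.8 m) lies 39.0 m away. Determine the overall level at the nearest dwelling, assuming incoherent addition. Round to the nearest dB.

Apply inverse-square spreading to bring every level to the receiver, then sum 10^(L/10).
packaged HVAC unit: 82 − 20·log₁₀(12.6/4.8) = 82 − 8.38 = 73.62 dB.
transformer: 65 − 20·log₁₀(42.8/4.8) = 65 − 19.00 = 46.00 dB.
refrigeration condenser: 88 − 20·log₁₀(39.0/4.8) = 88 − 18.20 = 69.80 dB.
Σ 10^(L/10) = 3.260e+07 → L_total = 10·log₁₀(3.260e+07) = 75.13 dB.

75 dB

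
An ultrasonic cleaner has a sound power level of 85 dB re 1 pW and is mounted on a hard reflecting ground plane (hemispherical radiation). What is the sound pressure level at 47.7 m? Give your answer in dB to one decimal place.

43.4 dB

Free-field hemispherical radiation: L_p = L_w − 10·log₁₀(2π·r²), r = 47.7 m.
2π·r² = 1.43e+04 m², 10·log₁₀ of that is 41.552 dB.
L_p = 85 − 41.552 = 43.45 dB.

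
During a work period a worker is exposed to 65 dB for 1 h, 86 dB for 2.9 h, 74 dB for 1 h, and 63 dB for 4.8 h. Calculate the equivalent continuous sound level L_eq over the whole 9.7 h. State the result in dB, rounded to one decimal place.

The energy average is taken in the linear domain: L_eq = 10·log₁₀[(Σ tᵢ·10^(Lᵢ/10))/T], T = 9.7 h.
Σ tᵢ·10^(Lᵢ/10) = 1·10^(65/10) + 2.9·10^(86/10) + 1·10^(74/10) + 4.8·10^(63/10) = 1.192e+09.
L_eq = 10·log₁₀(1.192e+09/9.7) = 80.90 dB.

80.9 dB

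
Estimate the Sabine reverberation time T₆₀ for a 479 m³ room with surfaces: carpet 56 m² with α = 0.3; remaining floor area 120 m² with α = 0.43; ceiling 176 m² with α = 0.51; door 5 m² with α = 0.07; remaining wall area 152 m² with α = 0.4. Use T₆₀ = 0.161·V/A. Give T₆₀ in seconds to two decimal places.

0.35 s

A = Σ Sᵢαᵢ = 56·0.3 + 120·0.43 + 176·0.51 + 5·0.07 + 152·0.4 = 219.31 m².
T₆₀ = 0.161·V/A = 0.161·479/219.31 = 0.352 s.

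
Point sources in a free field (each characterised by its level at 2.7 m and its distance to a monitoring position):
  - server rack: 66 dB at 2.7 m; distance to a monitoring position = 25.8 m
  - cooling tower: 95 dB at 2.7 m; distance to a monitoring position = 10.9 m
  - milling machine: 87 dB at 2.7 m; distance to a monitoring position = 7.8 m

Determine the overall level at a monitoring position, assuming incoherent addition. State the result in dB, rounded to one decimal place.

Apply inverse-square spreading to bring every level to the receiver, then sum 10^(L/10).
server rack: 66 − 20·log₁₀(25.8/2.7) = 66 − 19.61 = 46.39 dB.
cooling tower: 95 − 20·log₁₀(10.9/2.7) = 95 − 12.12 = 82.88 dB.
milling machine: 87 − 20·log₁₀(7.8/2.7) = 87 − 9.21 = 77.79 dB.
Σ 10^(L/10) = 2.541e+08 → L_total = 10·log₁₀(2.541e+08) = 84.05 dB.

84.1 dB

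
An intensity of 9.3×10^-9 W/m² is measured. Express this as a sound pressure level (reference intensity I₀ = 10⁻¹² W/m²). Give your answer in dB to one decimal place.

Dividing by I₀ shifts the exponent by 12: I/I₀ = 9.3×10^3.
L = 10·(0.9685 + 3) = 39.68 dB.

39.7 dB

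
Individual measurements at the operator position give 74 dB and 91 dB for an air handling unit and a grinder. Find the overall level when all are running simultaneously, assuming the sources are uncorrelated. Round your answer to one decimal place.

Incoherent sources combine by intensity addition: L_total = 10·log₁₀(Σ 10^(L_i/10)).
Σ 10^(L/10) = 10^(74/10) + 10^(91/10) = 1.284e+09.
L_total = 10·log₁₀(1.284e+09) = 91.09 dB.

91.1 dB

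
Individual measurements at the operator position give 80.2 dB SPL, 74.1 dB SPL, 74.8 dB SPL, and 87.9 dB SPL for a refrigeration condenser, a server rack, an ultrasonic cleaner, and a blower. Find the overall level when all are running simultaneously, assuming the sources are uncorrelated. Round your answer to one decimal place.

For uncorrelated sources the intensities add, so convert each level to linear form, sum, and take 10·log₁₀ of the total.
Σ 10^(L/10) = 10^(80.2/10) + 10^(74.1/10) + 10^(74.8/10) + 10^(87.9/10) = 7.772e+08.
L_total = 10·log₁₀(7.772e+08) = 88.91 dB SPL.

88.9 dB SPL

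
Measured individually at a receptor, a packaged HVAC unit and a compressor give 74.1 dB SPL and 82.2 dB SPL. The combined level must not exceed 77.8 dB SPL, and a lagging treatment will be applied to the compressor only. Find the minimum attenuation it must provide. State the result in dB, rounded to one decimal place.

6.8 dB

Everything except the compressor sums to 10^(74.1/10) = 2.570e+07 in linear terms, 74.10 dB SPL.
To meet 77.8 dB SPL overall, the treated compressor may contribute at most 10^(77.8/10) − 2.570e+07 = 3.455e+07, i.e. 75.38 dB SPL.
Required insertion loss = 82.2 − 75.38 = 6.82 dB.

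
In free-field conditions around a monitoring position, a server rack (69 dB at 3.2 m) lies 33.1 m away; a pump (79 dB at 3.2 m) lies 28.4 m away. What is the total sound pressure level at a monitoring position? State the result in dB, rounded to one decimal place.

60.3 dB

Apply inverse-square spreading to bring every level to the receiver, then sum 10^(L/10).
server rack: 69 − 20·log₁₀(33.1/3.2) = 69 − 20.29 = 48.71 dB.
pump: 79 − 20·log₁₀(28.4/3.2) = 79 − 18.96 = 60.04 dB.
Σ 10^(L/10) = 1.083e+06 → L_total = 10·log₁₀(1.083e+06) = 60.35 dB.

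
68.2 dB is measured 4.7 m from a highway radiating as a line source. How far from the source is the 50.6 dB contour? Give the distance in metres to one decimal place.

The 17.6 dB drop corresponds to a distance ratio of 10^(17.6/10) for a line source.
r₂ = 4.7·10^((68.2−50.6)/10) = 4.7·10^(17.6/10) = 270.46 m.

270.5 m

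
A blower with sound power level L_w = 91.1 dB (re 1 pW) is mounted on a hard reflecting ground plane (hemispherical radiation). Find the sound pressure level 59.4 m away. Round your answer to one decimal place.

L_p = L_w − 10·log₁₀(2π·r²) with r = 59.4 m.
2π·r² = 2.217e+04 m², 10·log₁₀ of that is 43.458 dB.
L_p = 91.1 − 43.458 = 47.64 dB.

47.6 dB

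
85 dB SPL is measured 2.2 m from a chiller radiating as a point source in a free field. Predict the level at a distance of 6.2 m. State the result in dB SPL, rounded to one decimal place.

76.0 dB SPL

Point-source attenuation: ΔL = 20·log₁₀(r₂/r₁) = 20·log₁₀(6.2/2.2) = 8.999 dB.
L₂ = 85 − 20·log₁₀(6.2/2.2) = 85 − 8.999 = 76.00 dB SPL.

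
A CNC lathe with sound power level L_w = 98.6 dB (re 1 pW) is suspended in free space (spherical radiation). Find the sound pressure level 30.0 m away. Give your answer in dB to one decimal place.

Free-field spherical radiation: L_p = L_w − 10·log₁₀(4π·r²), r = 30.0 m.
4π·r² = 1.131e+04 m², 10·log₁₀ of that is 40.535 dB.
L_p = 98.6 − 40.535 = 58.07 dB.

58.1 dB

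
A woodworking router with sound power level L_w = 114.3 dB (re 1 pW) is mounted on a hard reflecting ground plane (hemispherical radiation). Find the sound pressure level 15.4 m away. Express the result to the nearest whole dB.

The power spreads over a hemisphere of area 2π·r², so L_p = L_w − 10·log₁₀(2π·r²).
2π·r² = 1490 m², 10·log₁₀ of that is 31.732 dB.
L_p = 114.3 − 31.732 = 82.57 dB.

83 dB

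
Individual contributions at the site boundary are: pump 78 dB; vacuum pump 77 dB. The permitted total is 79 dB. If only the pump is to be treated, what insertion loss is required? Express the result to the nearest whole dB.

3 dB

Everything except the pump sums to 10^(77/10) = 5.012e+07 in linear terms, 77.00 dB.
The limit corresponds to 10^(79/10) = 7.943e+07; subtracting the fixed part leaves 2.931e+07 for the pump, i.e. 74.67 dB.
So the pump must be reduced from 78 to 74.67 dB: IL = 3.33 dB.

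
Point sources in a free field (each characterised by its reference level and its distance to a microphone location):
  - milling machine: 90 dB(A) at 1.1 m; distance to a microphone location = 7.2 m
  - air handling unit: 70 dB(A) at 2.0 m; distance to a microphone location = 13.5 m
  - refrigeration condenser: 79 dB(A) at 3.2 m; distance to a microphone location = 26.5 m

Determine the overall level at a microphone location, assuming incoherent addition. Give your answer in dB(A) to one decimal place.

Apply inverse-square spreading to bring every level to the receiver, then sum 10^(L/10).
milling machine: 90 − 20·log₁₀(7.2/1.1) = 90 − 16.32 = 73.68 dB(A).
air handling unit: 70 − 20·log₁₀(13.5/2.0) = 70 − 16.59 = 53.41 dB(A).
refrigeration condenser: 79 − 20·log₁₀(26.5/3.2) = 79 − 18.36 = 60.64 dB(A).
Σ 10^(L/10) = 2.472e+07 → L_total = 10·log₁₀(2.472e+07) = 73.93 dB(A).

73.9 dB(A)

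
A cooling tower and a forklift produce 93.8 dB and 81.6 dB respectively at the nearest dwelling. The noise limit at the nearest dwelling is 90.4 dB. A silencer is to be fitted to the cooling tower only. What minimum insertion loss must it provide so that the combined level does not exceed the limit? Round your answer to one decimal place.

The untreated sources together contribute 10^(81.6/10) = 1.445e+08, i.e. 81.60 dB.
The limit corresponds to 10^(90.4/10) = 1.096e+09; subtracting the fixed part leaves 9.519e+08 for the cooling tower, i.e. 89.79 dB.
So the cooling tower must be reduced from 93.8 to 89.79 dB: IL = 4.01 dB.

4.0 dB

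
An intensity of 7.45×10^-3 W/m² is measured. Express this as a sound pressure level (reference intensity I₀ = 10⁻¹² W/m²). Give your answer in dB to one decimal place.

98.7 dB

I/I₀ = 7.45×10^-3/10⁻¹² = 7.45×10^9, and L = 10·log₁₀(I/I₀).
L = 10·(0.8722 + 9) = 98.72 dB.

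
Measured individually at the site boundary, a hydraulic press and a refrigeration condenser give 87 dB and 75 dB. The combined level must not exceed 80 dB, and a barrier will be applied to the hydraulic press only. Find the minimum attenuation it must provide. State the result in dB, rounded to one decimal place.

8.7 dB

The untreated sources together contribute 10^(75/10) = 3.162e+07, i.e. 75.00 dB.
To meet 80 dB overall, the treated hydraulic press may contribute at most 10^(80/10) − 3.162e+07 = 6.838e+07, i.e. 78.35 dB.
Required insertion loss = 87 − 78.35 = 8.65 dB.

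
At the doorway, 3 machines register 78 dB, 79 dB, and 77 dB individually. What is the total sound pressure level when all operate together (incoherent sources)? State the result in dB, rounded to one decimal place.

82.8 dB

For uncorrelated sources the intensities add, so convert each level to linear form, sum, and take 10·log₁₀ of the total.
Σ 10^(L/10) = 10^(78/10) + 10^(79/10) + 10^(77/10) = 1.926e+08.
L_total = 10·log₁₀(1.926e+08) = 82.85 dB.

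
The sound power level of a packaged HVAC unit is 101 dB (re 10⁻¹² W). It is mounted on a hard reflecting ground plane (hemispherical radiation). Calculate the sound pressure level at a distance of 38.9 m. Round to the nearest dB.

61 dB

L_p = L_w − 10·log₁₀(2π·r²) with r = 38.9 m.
2π·r² = 9508 m², 10·log₁₀ of that is 39.781 dB.
L_p = 101 − 39.781 = 61.22 dB.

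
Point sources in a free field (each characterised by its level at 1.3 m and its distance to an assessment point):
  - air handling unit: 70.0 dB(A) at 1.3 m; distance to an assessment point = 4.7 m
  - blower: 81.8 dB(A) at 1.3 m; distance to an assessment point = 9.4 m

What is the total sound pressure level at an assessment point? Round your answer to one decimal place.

Propagate each source to the receiver with L = L_ref − 20·log₁₀(r/r_ref), then add intensities.
air handling unit: 70.0 − 20·log₁₀(4.7/1.3) = 70.0 − 11.16 = 58.84 dB(A).
blower: 81.8 − 20·log₁₀(9.4/1.3) = 81.8 − 17.18 = 64.62 dB(A).
Σ 10^(L/10) = 3.660e+06 → L_total = 10·log₁₀(3.660e+06) = 65.63 dB(A).

65.6 dB(A)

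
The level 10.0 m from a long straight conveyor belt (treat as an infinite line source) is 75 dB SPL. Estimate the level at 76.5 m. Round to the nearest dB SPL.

66 dB SPL

Cylindrical spreading from a line source gives a 10·log₁₀(r₂/r₁) drop.
L₂ = 75 − 10·log₁₀(76.5/10.0) = 75 − 8.837 = 66.16 dB SPL.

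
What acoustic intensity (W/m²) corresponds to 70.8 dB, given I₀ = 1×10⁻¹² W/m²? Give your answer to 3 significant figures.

1.20e-05 W/m²

I = I₀·10^(L/10) = 10⁻¹² × 10^(70.8/10) = 10^(-4.920).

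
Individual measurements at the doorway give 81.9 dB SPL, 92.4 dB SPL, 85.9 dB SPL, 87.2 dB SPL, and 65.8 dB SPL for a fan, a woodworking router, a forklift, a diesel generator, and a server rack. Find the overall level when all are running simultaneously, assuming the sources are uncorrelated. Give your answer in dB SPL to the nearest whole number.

94 dB SPL

For uncorrelated sources the intensities add, so convert each level to linear form, sum, and take 10·log₁₀ of the total.
Σ 10^(L/10) = 10^(81.9/10) + 10^(92.4/10) + 10^(85.9/10) + 10^(87.2/10) + 10^(65.8/10) = 2.810e+09.
L_total = 10·log₁₀(2.810e+09) = 94.49 dB SPL.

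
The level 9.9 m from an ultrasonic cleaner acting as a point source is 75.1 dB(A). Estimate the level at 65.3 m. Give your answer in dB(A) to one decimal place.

Spherical spreading from a point source gives a 20·log₁₀(r₂/r₁) drop.
L₂ = 75.1 − 20·log₁₀(65.3/9.9) = 75.1 − 16.386 = 58.71 dB(A).

58.7 dB(A)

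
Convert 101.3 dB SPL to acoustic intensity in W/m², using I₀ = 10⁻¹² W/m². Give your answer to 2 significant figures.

0.013 W/m²

I/I₀ = 10^(101.3/10) = 1.349e+10, so I = 1.349e+10 × 10⁻¹² W/m².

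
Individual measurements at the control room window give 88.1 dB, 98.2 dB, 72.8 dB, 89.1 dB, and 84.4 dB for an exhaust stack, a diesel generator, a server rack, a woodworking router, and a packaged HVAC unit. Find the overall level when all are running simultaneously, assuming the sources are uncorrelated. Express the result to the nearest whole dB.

99 dB

For uncorrelated sources the intensities add, so convert each level to linear form, sum, and take 10·log₁₀ of the total.
Σ 10^(L/10) = 10^(88.1/10) + 10^(98.2/10) + 10^(72.8/10) + 10^(89.1/10) + 10^(84.4/10) = 8.360e+09.
L_total = 10·log₁₀(8.360e+09) = 99.22 dB.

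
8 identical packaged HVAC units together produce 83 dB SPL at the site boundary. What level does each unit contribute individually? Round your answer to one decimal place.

For N identical incoherent sources L_total = L₁ + 10·log₁₀ N, so L₁ = 83 − 10·log₁₀(8) = 83 − 9.031.

74.0 dB SPL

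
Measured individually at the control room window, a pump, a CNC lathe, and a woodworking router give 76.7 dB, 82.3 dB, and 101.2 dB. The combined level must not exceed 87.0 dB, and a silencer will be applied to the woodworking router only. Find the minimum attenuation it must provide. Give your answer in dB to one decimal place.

Everything except the woodworking router sums to 10^(76.7/10) + 10^(82.3/10) = 2.166e+08 in linear terms, 83.36 dB.
The limit corresponds to 10^(87.0/10) = 5.012e+08; subtracting the fixed part leaves 2.846e+08 for the woodworking router, i.e. 84.54 dB.
Required insertion loss = 101.2 − 84.54 = 16.66 dB.

16.7 dB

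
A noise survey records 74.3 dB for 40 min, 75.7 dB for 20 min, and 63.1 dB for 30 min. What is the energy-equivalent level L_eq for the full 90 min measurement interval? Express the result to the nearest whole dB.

73 dB

The energy average is taken in the linear domain: L_eq = 10·log₁₀[(Σ tᵢ·10^(Lᵢ/10))/T], T = 90 min.
Σ tᵢ·10^(Lᵢ/10) = 40·10^(74.3/10) + 20·10^(75.7/10) + 30·10^(63.1/10) = 1.881e+09.
L_eq = 10·log₁₀(1.881e+09/90) = 73.20 dB.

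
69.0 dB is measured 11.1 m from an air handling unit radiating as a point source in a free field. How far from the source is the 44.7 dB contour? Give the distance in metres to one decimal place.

182.1 m

Point-source spreading drops the level by 20·log₁₀(r₂/r₁); inverting, r₂/r₁ = 10^(ΔL/20).
r₂ = 11.1·10^((69.0−44.7)/20) = 11.1·10^(24.3/20) = 182.11 m.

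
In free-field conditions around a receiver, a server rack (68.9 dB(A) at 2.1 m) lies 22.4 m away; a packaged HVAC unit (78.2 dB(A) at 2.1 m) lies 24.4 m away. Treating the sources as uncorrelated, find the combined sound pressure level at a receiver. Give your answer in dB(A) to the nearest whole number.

57 dB(A)

First find each source's level at the receiver (point-source: −20·log₁₀(r/r_ref)), then combine on an intensity basis.
server rack: 68.9 − 20·log₁₀(22.4/2.1) = 68.9 − 20.56 = 48.34 dB(A).
packaged HVAC unit: 78.2 − 20·log₁₀(24.4/2.1) = 78.2 − 21.30 = 56.90 dB(A).
Σ 10^(L/10) = 5.576e+05 → L_total = 10·log₁₀(5.576e+05) = 57.46 dB(A).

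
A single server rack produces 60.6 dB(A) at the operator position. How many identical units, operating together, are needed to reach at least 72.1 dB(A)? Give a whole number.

Need L₁ + 10·log₁₀ N ≥ 72.1, i.e. log₁₀ N ≥ 1.15.
N ≥ 10^(11.5/10) = 14.125, so N = 15.

15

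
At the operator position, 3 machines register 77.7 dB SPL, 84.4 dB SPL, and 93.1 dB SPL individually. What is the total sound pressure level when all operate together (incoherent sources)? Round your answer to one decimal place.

For uncorrelated sources the intensities add, so convert each level to linear form, sum, and take 10·log₁₀ of the total.
Σ 10^(L/10) = 10^(77.7/10) + 10^(84.4/10) + 10^(93.1/10) = 2.376e+09.
L_total = 10·log₁₀(2.376e+09) = 93.76 dB SPL.

93.8 dB SPL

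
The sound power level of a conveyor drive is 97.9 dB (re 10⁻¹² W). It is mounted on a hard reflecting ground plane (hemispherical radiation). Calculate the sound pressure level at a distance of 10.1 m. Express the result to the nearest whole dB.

70 dB

Free-field hemispherical radiation: L_p = L_w − 10·log₁₀(2π·r²), r = 10.1 m.
2π·r² = 640.9 m², 10·log₁₀ of that is 28.068 dB.
L_p = 97.9 − 28.068 = 69.83 dB.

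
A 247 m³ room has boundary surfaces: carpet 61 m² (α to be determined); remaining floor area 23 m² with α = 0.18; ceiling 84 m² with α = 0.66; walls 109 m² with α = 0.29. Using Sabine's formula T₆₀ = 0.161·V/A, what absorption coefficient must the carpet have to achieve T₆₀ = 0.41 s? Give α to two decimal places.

0.10

From T₆₀ = 0.161·V/A, the target T₆₀ = 0.41 s needs A = 0.161·247/0.41 = 96.99 m².
Absorption from the other surfaces = 23·0.18 + 84·0.66 + 109·0.29 = 91.19 m², so the carpet must supply 5.80 m² over 61 m².
α = 5.80/61 = 0.095.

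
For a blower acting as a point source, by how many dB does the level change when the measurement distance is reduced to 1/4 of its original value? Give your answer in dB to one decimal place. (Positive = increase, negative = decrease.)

Point-source spreading: ΔL = −20·log₁₀(r₂/r₁).
ΔL = −20·log₁₀(0.25) = +12.04 dB.

+12.0 dB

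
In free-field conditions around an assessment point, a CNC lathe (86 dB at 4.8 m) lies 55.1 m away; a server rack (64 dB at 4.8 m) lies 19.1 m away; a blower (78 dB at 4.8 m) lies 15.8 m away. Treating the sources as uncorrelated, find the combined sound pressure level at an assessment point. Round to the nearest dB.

Propagate each source to the receiver with L = L_ref − 20·log₁₀(r/r_ref), then add intensities.
CNC lathe: 86 − 20·log₁₀(55.1/4.8) = 86 − 21.20 = 64.80 dB.
server rack: 64 − 20·log₁₀(19.1/4.8) = 64 − 12.00 = 52.00 dB.
blower: 78 − 20·log₁₀(15.8/4.8) = 78 − 10.35 = 67.65 dB.
Σ 10^(L/10) = 9.003e+06 → L_total = 10·log₁₀(9.003e+06) = 69.54 dB.

70 dB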